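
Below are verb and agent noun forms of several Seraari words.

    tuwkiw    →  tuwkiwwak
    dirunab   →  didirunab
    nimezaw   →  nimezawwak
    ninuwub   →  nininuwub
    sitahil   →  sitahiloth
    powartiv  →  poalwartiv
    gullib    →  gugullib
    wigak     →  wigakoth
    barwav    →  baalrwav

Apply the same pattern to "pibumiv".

"pibumiv" ends in -v. The stems ending in -v (powartiv → poalwartiv, barwav → baalrwav) insert -al- after the first vowel.
The other patterns: stems ending in -b repeat the first consonant+vowel as a prefix; stems ending in -w double the final consonant and add -ak; stems ending in -k or -l add -oth.
So pibumiv → pialbumiv.

pialbumiv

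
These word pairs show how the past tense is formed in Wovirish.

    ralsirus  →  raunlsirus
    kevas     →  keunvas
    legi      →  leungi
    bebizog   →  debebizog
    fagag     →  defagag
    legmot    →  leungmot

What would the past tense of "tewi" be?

fagag and kevas both have last vowel 'a' yet inflect differently (defagag, keunvas), so the last vowel is not what conditions the rule; the final letter is.
"tewi" ends in -i. The one such stem in the data (legi → leungi) inserts -un- after the first vowel (as do ralsirus, kevas), so the same rule applies.
The other pattern: stems ending in -g add the prefix de-.
So tewi → teunwi.

teunwi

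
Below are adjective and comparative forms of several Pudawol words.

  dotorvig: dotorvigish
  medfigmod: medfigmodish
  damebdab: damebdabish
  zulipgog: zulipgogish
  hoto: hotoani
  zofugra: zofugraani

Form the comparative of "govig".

govigish

medfigmod and hoto both have last vowel 'o' yet inflect differently (medfigmodish, hotoani), so the last vowel is not what conditions the rule; whether the stem ends in a vowel or a consonant is.
"govig" ends in a consonant. The stems ending in a consonant (dotorvig → dotorvigish, medfigmod → medfigmodish, damebdab → damebdabish) add -ish.
The other pattern: stems ending in a vowel add -ani.
So govig → govigish.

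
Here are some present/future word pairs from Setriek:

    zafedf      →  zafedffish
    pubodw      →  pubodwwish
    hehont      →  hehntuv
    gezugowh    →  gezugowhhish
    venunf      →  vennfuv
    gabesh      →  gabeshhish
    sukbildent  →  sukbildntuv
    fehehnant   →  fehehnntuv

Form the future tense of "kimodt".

venunf and zafedf both end in -f yet inflect differently (vennfuv, zafedffish), so the final letter is not what conditions the rule; the second-to-last letter is.
"kimodt" has second-to-last letter 'd'. The stems whose second-to-last letter is 'd' (pubodw → pubodwwish, zafedf → zafedffish) double the final consonant and add -ish.
So kimodt → kimodttish.

kimodttish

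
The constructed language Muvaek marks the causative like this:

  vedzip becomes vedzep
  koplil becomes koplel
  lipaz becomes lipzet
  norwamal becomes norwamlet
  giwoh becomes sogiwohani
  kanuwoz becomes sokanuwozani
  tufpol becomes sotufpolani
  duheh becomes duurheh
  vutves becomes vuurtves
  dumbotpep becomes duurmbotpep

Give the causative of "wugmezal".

wugmezlet

koplil and norwamal both end in -l yet inflect differently (koplel, norwamlet), so the final letter is not what conditions the rule; the last vowel is.
"wugmezal" has last vowel 'a'. The stems whose last vowel is 'a' (lipaz → lipzet, norwamal → norwamlet) delete the last vowel and add -et.
The other patterns: stems whose last vowel is 'i' change the last vowel to 'e'; stems whose last vowel is 'o' add so- … -ani around the stem; stems whose last vowel is 'e' insert -ur- after the first vowel.
So wugmezal → wugmezlet.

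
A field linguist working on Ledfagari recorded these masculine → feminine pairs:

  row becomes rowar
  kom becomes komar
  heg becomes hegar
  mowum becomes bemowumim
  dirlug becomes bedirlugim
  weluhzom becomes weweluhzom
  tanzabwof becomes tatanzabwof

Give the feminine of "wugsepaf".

"wugsepaf" has 3 vowels. The stems with 3 vowels (weluhzom → weweluhzom, tanzabwof → tatanzabwof) repeat the first consonant+vowel as a prefix.
So wugsepaf → wuwugsepaf.

wuwugsepaf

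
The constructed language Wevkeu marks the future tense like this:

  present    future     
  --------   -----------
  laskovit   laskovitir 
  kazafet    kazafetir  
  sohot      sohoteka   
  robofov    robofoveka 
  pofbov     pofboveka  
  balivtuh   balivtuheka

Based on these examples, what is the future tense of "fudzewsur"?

kazafet and sohot both end in -t yet inflect differently (kazafetir, sohoteka), so the final letter is not what conditions the rule; the last vowel is.
"fudzewsur" has last vowel 'u'. The one such stem in the data (balivtuh → balivtuheka) adds -eka, so the same rule applies.
So fudzewsur → fudzewsureka.

fudzewsureka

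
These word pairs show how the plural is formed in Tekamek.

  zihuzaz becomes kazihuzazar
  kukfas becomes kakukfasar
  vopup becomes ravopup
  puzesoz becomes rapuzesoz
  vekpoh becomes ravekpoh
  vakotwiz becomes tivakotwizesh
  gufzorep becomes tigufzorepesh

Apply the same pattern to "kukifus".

rakukifus

zihuzaz and puzesoz both end in -z yet inflect differently (kazihuzazar, rapuzesoz), so the final letter is not what conditions the rule; the last vowel is.
"kukifus" has last vowel 'u'. The one such stem in the data (vopup → ravopup) adds the prefix ra-, so the same rule applies.
The other patterns: stems whose last vowel is 'a' add ka- … -ar around the stem; stems whose last vowel is 'e' or 'i' add ti- … -esh around the stem.
So kukifus → rakukifus.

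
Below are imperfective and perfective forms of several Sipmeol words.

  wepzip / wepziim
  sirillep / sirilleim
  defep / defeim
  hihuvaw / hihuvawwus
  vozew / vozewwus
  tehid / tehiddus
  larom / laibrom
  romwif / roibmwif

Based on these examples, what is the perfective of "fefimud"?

sirillep and vozew both have last vowel 'e' yet inflect differently (sirilleim, vozewwus), so the last vowel is not what conditions the rule; the final letter is.
"fefimud" ends in -d. The one such stem in the data (tehid → tehiddus) doubles the final consonant and adds -us (as do hihuvaw, vozew), so the same rule applies.
The other patterns: stems ending in -p drop the final letter and add -im; stems ending in -f or -m insert -ib- after the first vowel.
So fefimud → fefimuddus.

fefimuddus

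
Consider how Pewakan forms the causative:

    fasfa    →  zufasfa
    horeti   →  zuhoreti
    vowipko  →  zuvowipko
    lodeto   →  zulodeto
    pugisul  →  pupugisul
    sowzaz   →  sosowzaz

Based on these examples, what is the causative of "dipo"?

zudipo

fasfa and sowzaz both have last vowel 'a' yet inflect differently (zufasfa, sosowzaz), so the last vowel is not what conditions the rule; whether the stem ends in a vowel or a consonant is.
"dipo" ends in a vowel. The stems ending in a vowel (fasfa → zufasfa, horeti → zuhoreti, vowipko → zuvowipko) add the prefix zu-.
The other pattern: stems ending in a consonant repeat the first consonant+vowel as a prefix.
So dipo → zudipo.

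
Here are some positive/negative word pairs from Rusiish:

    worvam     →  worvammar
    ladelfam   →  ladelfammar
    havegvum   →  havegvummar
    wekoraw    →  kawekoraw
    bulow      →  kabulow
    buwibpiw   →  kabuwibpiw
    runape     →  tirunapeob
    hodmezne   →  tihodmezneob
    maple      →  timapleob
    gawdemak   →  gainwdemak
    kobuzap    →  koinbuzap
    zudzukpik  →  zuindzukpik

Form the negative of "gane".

tiganeob

worvam and wekoraw both have last vowel 'a' yet inflect differently (worvammar, kawekoraw), so the last vowel is not what conditions the rule; the final letter is.
"gane" ends in -e. The stems ending in -e (runape → tirunapeob, hodmezne → tihodmezneob, maple → timapleob) add ti- … -ob around the stem.
The other patterns: stems ending in -m double the final consonant and add -ar; stems ending in -w add the prefix ka-; stems ending in -k or -p insert -in- after the first vowel.
So gane → tiganeob.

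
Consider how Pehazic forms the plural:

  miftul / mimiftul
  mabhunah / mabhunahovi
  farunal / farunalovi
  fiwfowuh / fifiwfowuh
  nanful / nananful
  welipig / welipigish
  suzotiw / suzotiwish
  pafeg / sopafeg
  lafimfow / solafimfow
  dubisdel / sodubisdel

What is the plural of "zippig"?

pafeg and welipig both end in -g yet inflect differently (sopafeg, welipigish), so the final letter is not what conditions the rule; the last vowel is.
"zippig" has last vowel 'i'. The stems whose last vowel is 'i' (welipig → welipigish, suzotiw → suzotiwish) add -ish.
So zippig → zippigish.

zippigish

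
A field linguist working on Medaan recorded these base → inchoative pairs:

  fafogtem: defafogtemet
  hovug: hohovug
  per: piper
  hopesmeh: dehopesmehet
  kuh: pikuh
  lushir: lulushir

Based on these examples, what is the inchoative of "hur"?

"hur" has 1 vowel. The stems with 1 vowel (kuh → pikuh, per → piper) add the prefix pi-.
So hur → pihur.

pihur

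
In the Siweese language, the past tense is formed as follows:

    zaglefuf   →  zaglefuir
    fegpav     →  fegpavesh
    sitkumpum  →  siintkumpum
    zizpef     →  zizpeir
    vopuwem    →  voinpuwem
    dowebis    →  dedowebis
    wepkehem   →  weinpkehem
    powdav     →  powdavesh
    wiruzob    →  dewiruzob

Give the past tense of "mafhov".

mafhovesh

"mafhov" ends in -v. The stems ending in -v (fegpav → fegpavesh, powdav → powdavesh) add -esh.
The other patterns: stems ending in -m insert -in- after the first vowel; stems ending in -f drop the final letter and add -ir; stems ending in -b or -s add the prefix de-.
So mafhov → mafhovesh.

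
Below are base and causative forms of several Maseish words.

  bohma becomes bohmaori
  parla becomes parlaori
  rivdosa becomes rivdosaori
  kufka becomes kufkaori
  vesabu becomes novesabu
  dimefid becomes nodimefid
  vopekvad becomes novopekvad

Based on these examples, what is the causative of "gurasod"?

"gurasod" ends in -d. The stems ending in -d (dimefid → nodimefid, vopekvad → novopekvad) add the prefix no-.
The other pattern: stems ending in -a add -ori.
So gurasod → nogurasod.

nogurasod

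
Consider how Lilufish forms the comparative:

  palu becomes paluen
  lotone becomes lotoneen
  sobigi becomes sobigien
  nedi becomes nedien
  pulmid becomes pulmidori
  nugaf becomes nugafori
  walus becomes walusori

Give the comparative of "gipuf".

gipufori

sobigi and pulmid both have last vowel 'i' yet inflect differently (sobigien, pulmidori), so the last vowel is not what conditions the rule; whether the stem ends in a vowel or a consonant is.
"gipuf" ends in a consonant. The stems ending in a consonant (pulmid → pulmidori, nugaf → nugafori, walus → walusori) add -ori.
The other pattern: stems ending in a vowel add -en.
So gipuf → gipufori.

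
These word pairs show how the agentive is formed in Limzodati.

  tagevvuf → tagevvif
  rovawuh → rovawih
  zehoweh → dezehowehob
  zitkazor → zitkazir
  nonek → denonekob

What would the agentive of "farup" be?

zehoweh and rovawuh both end in -h yet inflect differently (dezehowehob, rovawih), so the final letter is not what conditions the rule; the last vowel is.
"farup" has last vowel 'u'. The stems whose last vowel is 'u' (tagevvuf → tagevvif, rovawuh → rovawih) change the last vowel to 'i'.
So farup → farip.

farip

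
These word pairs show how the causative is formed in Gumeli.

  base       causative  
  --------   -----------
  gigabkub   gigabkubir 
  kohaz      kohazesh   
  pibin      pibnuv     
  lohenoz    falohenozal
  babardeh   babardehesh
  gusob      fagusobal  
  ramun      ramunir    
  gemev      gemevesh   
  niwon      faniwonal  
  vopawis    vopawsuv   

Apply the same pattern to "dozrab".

dozrabesh

"dozrab" has last vowel 'a'. The one such stem in the data (kohaz → kohazesh) adds -esh, so the same rule applies.
The other patterns: stems whose last vowel is 'u' add -ir; stems whose last vowel is 'o' add fa- … -al around the stem; stems whose last vowel is 'i' delete the last vowel and add -uv.
So dozrab → dozrabesh.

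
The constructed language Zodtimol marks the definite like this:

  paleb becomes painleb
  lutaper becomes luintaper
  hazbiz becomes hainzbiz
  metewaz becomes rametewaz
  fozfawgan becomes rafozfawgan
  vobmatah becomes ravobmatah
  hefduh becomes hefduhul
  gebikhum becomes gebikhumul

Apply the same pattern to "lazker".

lainzker

hazbiz and metewaz both end in -z yet inflect differently (hainzbiz, rametewaz), so the final letter is not what conditions the rule; the last vowel is.
"lazker" has last vowel 'e'. The stems whose last vowel is 'e' (paleb → painleb, lutaper → luintaper) insert -in- after the first vowel.
The other patterns: stems whose last vowel is 'a' add the prefix ra-; stems whose last vowel is 'u' add -ul.
So lazker → lainzker.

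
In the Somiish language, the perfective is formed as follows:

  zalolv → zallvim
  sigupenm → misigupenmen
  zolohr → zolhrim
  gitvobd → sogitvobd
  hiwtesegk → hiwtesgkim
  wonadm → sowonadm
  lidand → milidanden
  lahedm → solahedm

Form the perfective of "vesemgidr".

sovesemgidr

"vesemgidr" has second-to-last letter 'd'. The stems whose second-to-last letter is 'd' (lahedm → solahedm, wonadm → sowonadm) add the prefix so-.
The other patterns: stems whose second-to-last letter is 'n' add mi- … -en around the stem; stems whose second-to-last letter is 'g', 'h' or 'l' delete the last vowel and add -im.
So vesemgidr → sovesemgidr.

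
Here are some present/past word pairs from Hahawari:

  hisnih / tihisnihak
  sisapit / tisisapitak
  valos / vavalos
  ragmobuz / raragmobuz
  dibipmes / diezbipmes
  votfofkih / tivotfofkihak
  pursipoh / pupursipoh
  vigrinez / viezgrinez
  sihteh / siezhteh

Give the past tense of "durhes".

sihteh and votfofkih both end in -h yet inflect differently (siezhteh, tivotfofkihak), so the final letter is not what conditions the rule; the last vowel is.
"durhes" has last vowel 'e'. The stems whose last vowel is 'e' (dibipmes → diezbipmes, vigrinez → viezgrinez, sihteh → siezhteh) insert -ez- after the first vowel.
So durhes → duezrhes.

duezrhes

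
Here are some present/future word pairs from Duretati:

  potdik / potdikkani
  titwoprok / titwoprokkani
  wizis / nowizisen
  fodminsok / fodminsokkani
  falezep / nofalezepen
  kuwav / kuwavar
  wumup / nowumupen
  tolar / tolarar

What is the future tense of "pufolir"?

pufolirar

potdik and wizis both have last vowel 'i' yet inflect differently (potdikkani, nowizisen), so the last vowel is not what conditions the rule; the final letter is.
"pufolir" ends in -r. The one such stem in the data (tolar → tolarar) adds -ar, so the same rule applies.
The other patterns: stems ending in -k double the final consonant and add -ani; stems ending in -p or -s add no- … -en around the stem.
So pufolir → pufolirar.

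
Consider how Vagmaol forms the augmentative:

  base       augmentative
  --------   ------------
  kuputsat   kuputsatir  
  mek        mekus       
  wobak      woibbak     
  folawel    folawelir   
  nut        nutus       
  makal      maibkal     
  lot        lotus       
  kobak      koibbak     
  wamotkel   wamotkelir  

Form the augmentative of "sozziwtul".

sozziwtulir

mek and wobak both end in -k yet inflect differently (mekus, woibbak), so the final letter is not what conditions the rule; the number of vowels is.
"sozziwtul" has 3 vowels. The stems with 3 vowels (kuputsat → kuputsatir, wamotkel → wamotkelir, folawel → folawelir) add -ir.
So sozziwtul → sozziwtulir.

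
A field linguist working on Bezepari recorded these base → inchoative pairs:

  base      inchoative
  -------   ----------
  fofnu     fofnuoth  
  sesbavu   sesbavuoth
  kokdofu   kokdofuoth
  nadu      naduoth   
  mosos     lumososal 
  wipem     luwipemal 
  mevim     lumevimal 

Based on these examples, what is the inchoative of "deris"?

luderisal

"deris" ends in -s. The one such stem in the data (mosos → lumososal) adds lu- … -al around the stem, so the same rule applies.
So deris → luderisal.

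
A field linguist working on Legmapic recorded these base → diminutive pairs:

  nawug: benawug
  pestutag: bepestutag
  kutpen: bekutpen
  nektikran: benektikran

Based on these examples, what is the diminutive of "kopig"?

Every pair shown (nawug → benawug, pestutag → bepestutag, kutpen → bekutpen, …) follows the same rule: add the prefix be-.
So kopig → bekopig.

bekopig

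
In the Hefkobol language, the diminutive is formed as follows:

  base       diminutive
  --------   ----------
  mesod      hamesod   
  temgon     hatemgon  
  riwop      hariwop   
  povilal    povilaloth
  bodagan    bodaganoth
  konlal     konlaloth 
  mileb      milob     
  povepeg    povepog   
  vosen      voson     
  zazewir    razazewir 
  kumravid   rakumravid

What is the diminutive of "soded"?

sodod

"soded" has last vowel 'e'. The stems whose last vowel is 'e' (mileb → milob, povepeg → povepog, vosen → voson) change the last vowel to 'o'.
So soded → sodod.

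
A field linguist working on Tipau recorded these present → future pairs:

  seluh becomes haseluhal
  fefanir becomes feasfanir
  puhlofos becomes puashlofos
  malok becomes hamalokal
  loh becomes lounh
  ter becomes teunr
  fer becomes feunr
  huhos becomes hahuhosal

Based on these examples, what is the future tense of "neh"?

neunh

loh and seluh both end in -h yet inflect differently (lounh, haseluhal), so the final letter is not what conditions the rule; the number of vowels is.
"neh" has 1 vowel. The stems with 1 vowel (fer → feunr, ter → teunr, loh → lounh) insert -un- after the first vowel.
The other patterns: stems with 2 vowels add ha- … -al around the stem; stems with 3 vowels insert -as- after the first vowel.
So neh → neunh.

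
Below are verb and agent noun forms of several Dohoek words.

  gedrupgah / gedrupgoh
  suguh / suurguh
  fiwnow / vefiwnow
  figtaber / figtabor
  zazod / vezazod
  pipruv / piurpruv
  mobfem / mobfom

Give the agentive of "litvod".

velitvod

suguh and gedrupgah both end in -h yet inflect differently (suurguh, gedrupgoh), so the final letter is not what conditions the rule; the last vowel is.
"litvod" has last vowel 'o'. The stems whose last vowel is 'o' (fiwnow → vefiwnow, zazod → vezazod) add the prefix ve-.
So litvod → velitvod.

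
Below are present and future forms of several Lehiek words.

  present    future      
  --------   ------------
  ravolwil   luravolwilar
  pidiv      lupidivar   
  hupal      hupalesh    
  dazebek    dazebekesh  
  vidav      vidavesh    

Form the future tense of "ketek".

ravolwil and hupal both end in -l yet inflect differently (luravolwilar, hupalesh), so the final letter is not what conditions the rule; the last vowel is.
"ketek" has last vowel 'e'. The one such stem in the data (dazebek → dazebekesh) adds -esh, so the same rule applies.
The other pattern: stems whose last vowel is 'i' add lu- … -ar around the stem.
So ketek → ketekesh.

ketekesh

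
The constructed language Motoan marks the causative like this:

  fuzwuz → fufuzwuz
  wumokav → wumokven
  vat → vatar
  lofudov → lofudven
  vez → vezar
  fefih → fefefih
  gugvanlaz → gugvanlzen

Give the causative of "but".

vez and fuzwuz both end in -z yet inflect differently (vezar, fufuzwuz), so the final letter is not what conditions the rule; the number of vowels is.
"but" has 1 vowel. The stems with 1 vowel (vat → vatar, vez → vezar) add -ar.
The other patterns: stems with 2 vowels repeat the first consonant+vowel as a prefix; stems with 3 vowels delete the last vowel and add -en.
So but → butar.

butar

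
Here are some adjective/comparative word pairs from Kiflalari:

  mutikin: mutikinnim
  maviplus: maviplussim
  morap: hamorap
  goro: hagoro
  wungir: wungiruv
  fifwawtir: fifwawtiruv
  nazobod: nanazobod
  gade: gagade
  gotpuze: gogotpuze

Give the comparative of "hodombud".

hohodombud

mutikin and wungir both have last vowel 'i' yet inflect differently (mutikinnim, wungiruv), so the last vowel is not what conditions the rule; the final letter is.
"hodombud" ends in -d. The one such stem in the data (nazobod → nanazobod) repeats the first consonant+vowel as a prefix (as do gade, gotpuze), so the same rule applies.
So hodombud → hohodombud.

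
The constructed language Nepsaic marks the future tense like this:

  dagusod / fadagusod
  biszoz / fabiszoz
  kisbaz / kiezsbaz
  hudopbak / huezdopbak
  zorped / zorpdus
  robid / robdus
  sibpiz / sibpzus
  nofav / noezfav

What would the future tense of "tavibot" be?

fatavibot

kisbaz and biszoz both end in -z yet inflect differently (kiezsbaz, fabiszoz), so the final letter is not what conditions the rule; the last vowel is.
"tavibot" has last vowel 'o'. The stems whose last vowel is 'o' (dagusod → fadagusod, biszoz → fabiszoz) add the prefix fa-.
So tavibot → fatavibot.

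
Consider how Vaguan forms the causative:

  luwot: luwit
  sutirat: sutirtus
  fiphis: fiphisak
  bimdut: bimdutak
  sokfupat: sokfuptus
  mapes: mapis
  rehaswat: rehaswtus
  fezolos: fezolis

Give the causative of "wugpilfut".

sutirat and luwot both end in -t yet inflect differently (sutirtus, luwit), so the final letter is not what conditions the rule; the last vowel is.
"wugpilfut" has last vowel 'u'. The one such stem in the data (bimdut → bimdutak) adds -ak, so the same rule applies.
The other patterns: stems whose last vowel is 'a' delete the last vowel and add -us; stems whose last vowel is 'e' or 'o' change the last vowel to 'i'.
So wugpilfut → wugpilfutak.

wugpilfutak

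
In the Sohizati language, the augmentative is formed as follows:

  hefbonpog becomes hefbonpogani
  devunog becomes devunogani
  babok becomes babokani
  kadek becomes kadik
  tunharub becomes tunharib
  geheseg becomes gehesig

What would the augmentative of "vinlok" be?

babok and kadek both end in -k yet inflect differently (babokani, kadik), so the final letter is not what conditions the rule; the last vowel is.
"vinlok" has last vowel 'o'. The stems whose last vowel is 'o' (hefbonpog → hefbonpogani, devunog → devunogani, babok → babokani) add -ani.
So vinlok → vinlokani.

vinlokani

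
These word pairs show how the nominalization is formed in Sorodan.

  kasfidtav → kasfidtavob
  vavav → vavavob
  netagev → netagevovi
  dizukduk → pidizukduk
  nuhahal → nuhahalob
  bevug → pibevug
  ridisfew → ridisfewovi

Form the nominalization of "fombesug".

"fombesug" has last vowel 'u'. The stems whose last vowel is 'u' (dizukduk → pidizukduk, bevug → pibevug) add the prefix pi-.
The other patterns: stems whose last vowel is 'e' add -ovi; stems whose last vowel is 'a' add -ob.
So fombesug → pifombesug.

pifombesug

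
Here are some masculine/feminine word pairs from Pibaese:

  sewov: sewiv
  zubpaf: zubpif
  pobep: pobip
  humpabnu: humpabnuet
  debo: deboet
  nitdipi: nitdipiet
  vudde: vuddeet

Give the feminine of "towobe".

towobeet

sewov and debo both have last vowel 'o' yet inflect differently (sewiv, deboet), so the last vowel is not what conditions the rule; whether the stem ends in a vowel or a consonant is.
"towobe" ends in a vowel. The stems ending in a vowel (humpabnu → humpabnuet, debo → deboet, nitdipi → nitdipiet) add -et.
So towobe → towobeet.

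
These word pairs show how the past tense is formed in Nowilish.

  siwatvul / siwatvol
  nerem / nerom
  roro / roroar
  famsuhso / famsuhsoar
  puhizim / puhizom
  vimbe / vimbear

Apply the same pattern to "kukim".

kukom

nerem and vimbe both have last vowel 'e' yet inflect differently (nerom, vimbear), so the last vowel is not what conditions the rule; whether the stem ends in a vowel or a consonant is.
"kukim" ends in a consonant. The stems ending in a consonant (siwatvul → siwatvol, puhizim → puhizom, nerem → nerom) change the last vowel to 'o'.
So kukim → kukom.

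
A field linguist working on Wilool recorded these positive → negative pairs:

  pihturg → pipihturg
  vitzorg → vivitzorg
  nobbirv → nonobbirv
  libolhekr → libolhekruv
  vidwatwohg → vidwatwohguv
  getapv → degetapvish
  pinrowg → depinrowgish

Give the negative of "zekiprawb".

"zekiprawb" has second-to-last letter 'w'. The one such stem in the data (pinrowg → depinrowgish) adds de- … -ish around the stem, so the same rule applies.
The other patterns: stems whose second-to-last letter is 'r' repeat the first consonant+vowel as a prefix; stems whose second-to-last letter is 'h' or 'k' add -uv.
So zekiprawb → dezekiprawbish.

dezekiprawbish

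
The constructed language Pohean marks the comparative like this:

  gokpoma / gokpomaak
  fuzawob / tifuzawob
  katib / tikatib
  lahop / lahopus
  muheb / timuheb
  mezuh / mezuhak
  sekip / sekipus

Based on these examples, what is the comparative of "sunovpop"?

"sunovpop" ends in -p. The stems ending in -p (sekip → sekipus, lahop → lahopus) add -us.
The other patterns: stems ending in -b add the prefix ti-; stems ending in -a or -h add -ak.
So sunovpop → sunovpopus.

sunovpopus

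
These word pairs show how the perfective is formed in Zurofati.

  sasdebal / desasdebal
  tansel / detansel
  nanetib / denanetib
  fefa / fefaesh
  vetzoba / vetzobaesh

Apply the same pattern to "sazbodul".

vetzoba and sasdebal both have last vowel 'a' yet inflect differently (vetzobaesh, desasdebal), so the last vowel is not what conditions the rule; the final letter is.
"sazbodul" ends in -l. The stems ending in -l (tansel → detansel, sasdebal → desasdebal) add the prefix de-.
The other pattern: stems ending in -a add -esh.
So sazbodul → desazbodul.

desazbodul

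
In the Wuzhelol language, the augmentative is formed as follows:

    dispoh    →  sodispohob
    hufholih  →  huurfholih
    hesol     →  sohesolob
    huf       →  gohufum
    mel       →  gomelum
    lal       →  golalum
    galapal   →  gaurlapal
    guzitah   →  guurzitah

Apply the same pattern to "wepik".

mel and hesol both end in -l yet inflect differently (gomelum, sohesolob), so the final letter is not what conditions the rule; the number of vowels is.
"wepik" has 2 vowels. The stems with 2 vowels (dispoh → sodispohob, hesol → sohesolob) add so- … -ob around the stem.
The other patterns: stems with 1 vowel add go- … -um around the stem; stems with 3 vowels insert -ur- after the first vowel.
So wepik → sowepikob.

sowepikob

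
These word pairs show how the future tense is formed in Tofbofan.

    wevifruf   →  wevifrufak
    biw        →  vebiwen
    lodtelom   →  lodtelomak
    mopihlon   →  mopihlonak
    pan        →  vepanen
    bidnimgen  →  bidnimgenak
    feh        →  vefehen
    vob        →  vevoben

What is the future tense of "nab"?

venaben

pan and mopihlon both end in -n yet inflect differently (vepanen, mopihlonak), so the final letter is not what conditions the rule; the number of vowels is.
"nab" has 1 vowel. The stems with 1 vowel (feh → vefehen, pan → vepanen, biw → vebiwen) add ve- … -en around the stem.
The other pattern: stems with 3 vowels add -ak.
So nab → venaben.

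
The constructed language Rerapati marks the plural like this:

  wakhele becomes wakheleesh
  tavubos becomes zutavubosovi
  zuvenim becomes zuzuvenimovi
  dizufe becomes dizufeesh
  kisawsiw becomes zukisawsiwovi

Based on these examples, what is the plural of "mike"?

"mike" ends in a vowel. The stems ending in a vowel (wakhele → wakheleesh, dizufe → dizufeesh) add -esh.
So mike → mikeesh.

mikeesh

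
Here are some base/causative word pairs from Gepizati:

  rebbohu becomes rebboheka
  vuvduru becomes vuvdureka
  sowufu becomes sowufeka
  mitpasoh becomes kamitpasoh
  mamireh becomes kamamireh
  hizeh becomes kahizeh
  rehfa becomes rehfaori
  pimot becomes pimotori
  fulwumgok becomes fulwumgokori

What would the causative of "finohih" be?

kafinohih

"finohih" ends in -h. The stems ending in -h (mitpasoh → kamitpasoh, mamireh → kamamireh, hizeh → kahizeh) add the prefix ka-.
The other patterns: stems ending in -u drop the final letter and add -eka; stems ending in -a, -k or -t add -ori.
So finohih → kafinohih.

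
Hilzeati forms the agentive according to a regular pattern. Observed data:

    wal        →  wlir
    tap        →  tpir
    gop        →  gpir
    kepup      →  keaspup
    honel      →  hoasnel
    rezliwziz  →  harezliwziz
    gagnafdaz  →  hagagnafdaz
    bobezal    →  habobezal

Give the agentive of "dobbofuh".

"dobbofuh" has 3 vowels. The stems with 3 vowels (rezliwziz → harezliwziz, gagnafdaz → hagagnafdaz, bobezal → habobezal) add the prefix ha-.
So dobbofuh → hadobbofuh.

hadobbofuh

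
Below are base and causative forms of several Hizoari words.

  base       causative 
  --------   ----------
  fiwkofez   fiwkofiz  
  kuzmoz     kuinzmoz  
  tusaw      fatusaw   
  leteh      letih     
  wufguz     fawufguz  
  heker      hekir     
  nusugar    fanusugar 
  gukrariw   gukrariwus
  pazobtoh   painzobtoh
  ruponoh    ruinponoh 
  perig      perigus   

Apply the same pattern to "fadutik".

fadutikus

"fadutik" has last vowel 'i'. The stems whose last vowel is 'i' (gukrariw → gukrariwus, perig → perigus) add -us.
The other patterns: stems whose last vowel is 'o' insert -in- after the first vowel; stems whose last vowel is 'a' or 'u' add the prefix fa-; stems whose last vowel is 'e' change the last vowel to 'i'.
So fadutik → fadutikus.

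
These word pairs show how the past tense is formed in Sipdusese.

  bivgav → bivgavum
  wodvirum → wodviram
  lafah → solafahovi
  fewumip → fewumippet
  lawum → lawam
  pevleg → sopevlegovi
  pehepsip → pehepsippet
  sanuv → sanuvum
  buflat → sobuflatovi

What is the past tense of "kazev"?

wodvirum and sanuv both have last vowel 'u' yet inflect differently (wodviram, sanuvum), so the last vowel is not what conditions the rule; the final letter is.
"kazev" ends in -v. The stems ending in -v (sanuv → sanuvum, bivgav → bivgavum) add -um.
So kazev → kazevum.

kazevum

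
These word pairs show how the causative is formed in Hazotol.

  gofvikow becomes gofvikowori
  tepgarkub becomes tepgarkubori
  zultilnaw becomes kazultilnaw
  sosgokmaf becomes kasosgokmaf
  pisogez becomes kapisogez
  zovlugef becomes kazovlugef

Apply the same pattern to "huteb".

kahuteb

gofvikow and zultilnaw both end in -w yet inflect differently (gofvikowori, kazultilnaw), so the final letter is not what conditions the rule; the last vowel is.
"huteb" has last vowel 'e'. The stems whose last vowel is 'e' (pisogez → kapisogez, zovlugef → kazovlugef) add the prefix ka-.
So huteb → kahuteb.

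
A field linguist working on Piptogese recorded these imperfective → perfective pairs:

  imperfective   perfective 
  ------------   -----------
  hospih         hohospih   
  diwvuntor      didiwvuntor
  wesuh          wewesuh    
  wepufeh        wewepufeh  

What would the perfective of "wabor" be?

wawabor

Every pair shown (hospih → hohospih, diwvuntor → didiwvuntor, wesuh → wewesuh, …) follows the same rule: repeat the first consonant+vowel as a prefix.
So wabor → wawabor.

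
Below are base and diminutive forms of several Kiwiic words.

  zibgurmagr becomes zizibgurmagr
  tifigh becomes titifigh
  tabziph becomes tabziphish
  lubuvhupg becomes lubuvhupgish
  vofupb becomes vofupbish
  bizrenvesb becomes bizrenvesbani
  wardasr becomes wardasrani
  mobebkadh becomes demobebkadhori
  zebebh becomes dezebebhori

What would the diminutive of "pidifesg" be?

tifigh and tabziph both end in -h yet inflect differently (titifigh, tabziphish), so the final letter is not what conditions the rule; the second-to-last letter is.
"pidifesg" has second-to-last letter 's'. The stems whose second-to-last letter is 's' (bizrenvesb → bizrenvesbani, wardasr → wardasrani) add -ani.
The other patterns: stems whose second-to-last letter is 'g' repeat the first consonant+vowel as a prefix; stems whose second-to-last letter is 'p' add -ish; stems whose second-to-last letter is 'b' or 'd' add de- … -ori around the stem.
So pidifesg → pidifesgani.

pidifesgani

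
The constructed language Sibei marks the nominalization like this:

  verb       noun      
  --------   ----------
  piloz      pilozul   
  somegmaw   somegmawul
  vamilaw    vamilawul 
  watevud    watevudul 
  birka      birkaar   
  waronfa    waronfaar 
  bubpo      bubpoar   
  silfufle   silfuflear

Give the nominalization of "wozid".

wozidul

somegmaw and birka both have last vowel 'a' yet inflect differently (somegmawul, birkaar), so the last vowel is not what conditions the rule; whether the stem ends in a vowel or a consonant is.
"wozid" ends in a consonant. The stems ending in a consonant (piloz → pilozul, somegmaw → somegmawul, vamilaw → vamilawul) add -ul.
The other pattern: stems ending in a vowel add -ar.
So wozid → wozidul.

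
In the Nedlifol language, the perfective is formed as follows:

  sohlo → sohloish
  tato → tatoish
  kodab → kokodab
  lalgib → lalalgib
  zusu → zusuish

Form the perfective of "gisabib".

lalgib and zusu both have 2 vowels yet inflect differently (lalalgib, zusuish), so the number of vowels is not what conditions the rule; whether the stem ends in a vowel or a consonant is.
"gisabib" ends in a consonant. The stems ending in a consonant (lalgib → lalalgib, kodab → kokodab) repeat the first consonant+vowel as a prefix.
The other pattern: stems ending in a vowel add -ish.
So gisabib → gigisabib.

gigisabib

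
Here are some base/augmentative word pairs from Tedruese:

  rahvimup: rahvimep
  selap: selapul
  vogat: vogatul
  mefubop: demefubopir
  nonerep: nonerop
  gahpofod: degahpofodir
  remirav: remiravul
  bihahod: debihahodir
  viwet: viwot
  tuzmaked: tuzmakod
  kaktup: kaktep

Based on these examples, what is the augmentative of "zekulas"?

gahpofod and tuzmaked both end in -d yet inflect differently (degahpofodir, tuzmakod), so the final letter is not what conditions the rule; the last vowel is.
"zekulas" has last vowel 'a'. The stems whose last vowel is 'a' (vogat → vogatul, remirav → remiravul, selap → selapul) add -ul.
So zekulas → zekulasul.

zekulasul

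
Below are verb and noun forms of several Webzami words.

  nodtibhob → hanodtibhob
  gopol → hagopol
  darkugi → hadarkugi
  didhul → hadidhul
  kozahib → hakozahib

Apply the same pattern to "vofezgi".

havofezgi

Every pair shown (nodtibhob → hanodtibhob, gopol → hagopol, darkugi → hadarkugi, …) follows the same rule: add the prefix ha-.
So vofezgi → havofezgi.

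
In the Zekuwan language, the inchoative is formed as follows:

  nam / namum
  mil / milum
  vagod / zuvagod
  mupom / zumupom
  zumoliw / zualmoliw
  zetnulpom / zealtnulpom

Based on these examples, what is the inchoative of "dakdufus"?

nam and mupom both end in -m yet inflect differently (namum, zumupom), so the final letter is not what conditions the rule; the number of vowels is.
"dakdufus" has 3 vowels. The stems with 3 vowels (zumoliw → zualmoliw, zetnulpom → zealtnulpom) insert -al- after the first vowel.
The other patterns: stems with 1 vowel add -um; stems with 2 vowels add the prefix zu-.
So dakdufus → daalkdufus.

daalkdufus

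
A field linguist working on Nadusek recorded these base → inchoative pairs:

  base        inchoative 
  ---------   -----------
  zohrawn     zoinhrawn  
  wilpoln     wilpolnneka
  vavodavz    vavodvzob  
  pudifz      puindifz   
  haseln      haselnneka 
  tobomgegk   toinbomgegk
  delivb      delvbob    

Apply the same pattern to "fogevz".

fogvzob

wilpoln and zohrawn both end in -n yet inflect differently (wilpolnneka, zoinhrawn), so the final letter is not what conditions the rule; the second-to-last letter is.
"fogevz" has second-to-last letter 'v'. The stems whose second-to-last letter is 'v' (vavodavz → vavodvzob, delivb → delvbob) delete the last vowel and add -ob.
The other patterns: stems whose second-to-last letter is 'l' double the final consonant and add -eka; stems whose second-to-last letter is 'f', 'g' or 'w' insert -in- after the first vowel.
So fogevz → fogvzob.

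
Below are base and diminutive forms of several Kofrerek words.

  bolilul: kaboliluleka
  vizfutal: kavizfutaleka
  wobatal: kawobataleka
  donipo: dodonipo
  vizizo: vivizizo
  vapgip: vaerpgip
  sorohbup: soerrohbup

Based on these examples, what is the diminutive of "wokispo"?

bolilul and sorohbup both have last vowel 'u' yet inflect differently (kaboliluleka, soerrohbup), so the last vowel is not what conditions the rule; the final letter is.
"wokispo" ends in -o. The stems ending in -o (donipo → dodonipo, vizizo → vivizizo) repeat the first consonant+vowel as a prefix.
The other patterns: stems ending in -l add ka- … -eka around the stem; stems ending in -p insert -er- after the first vowel.
So wokispo → wowokispo.

wowokispo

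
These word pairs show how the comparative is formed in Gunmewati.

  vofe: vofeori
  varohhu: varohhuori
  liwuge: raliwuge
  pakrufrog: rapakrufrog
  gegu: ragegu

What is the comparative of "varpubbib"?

"varpubbib" begins with v-. The stems beginning with v- (vofe → vofeori, varohhu → varohhuori) add -ori.
So varpubbib → varpubbibori.

varpubbibori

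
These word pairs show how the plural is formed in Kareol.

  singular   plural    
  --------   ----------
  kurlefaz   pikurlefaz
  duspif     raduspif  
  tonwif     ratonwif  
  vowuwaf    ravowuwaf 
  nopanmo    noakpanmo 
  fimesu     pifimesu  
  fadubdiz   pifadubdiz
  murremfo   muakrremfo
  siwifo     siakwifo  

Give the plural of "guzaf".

duspif and fadubdiz both have last vowel 'i' yet inflect differently (raduspif, pifadubdiz), so the last vowel is not what conditions the rule; the final letter is.
"guzaf" ends in -f. The stems ending in -f (duspif → raduspif, tonwif → ratonwif, vowuwaf → ravowuwaf) add the prefix ra-.
So guzaf → raguzaf.

raguzaf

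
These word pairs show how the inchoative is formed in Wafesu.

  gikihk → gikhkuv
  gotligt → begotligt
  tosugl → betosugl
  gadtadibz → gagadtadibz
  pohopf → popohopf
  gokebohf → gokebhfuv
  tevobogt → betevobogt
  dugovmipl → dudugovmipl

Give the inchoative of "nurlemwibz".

gokebohf and pohopf both end in -f yet inflect differently (gokebhfuv, popohopf), so the final letter is not what conditions the rule; the second-to-last letter is.
"nurlemwibz" has second-to-last letter 'b'. The one such stem in the data (gadtadibz → gagadtadibz) repeats the first consonant+vowel as a prefix (as do pohopf, dugovmipl), so the same rule applies.
The other patterns: stems whose second-to-last letter is 'g' add the prefix be-; stems whose second-to-last letter is 'h' delete the last vowel and add -uv.
So nurlemwibz → nunurlemwibz.

nunurlemwibz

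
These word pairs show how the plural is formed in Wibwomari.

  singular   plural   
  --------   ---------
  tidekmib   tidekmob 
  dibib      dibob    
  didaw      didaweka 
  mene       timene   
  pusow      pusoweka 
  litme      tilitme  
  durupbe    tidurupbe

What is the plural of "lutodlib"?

lutodlob

didaw and durupbe both begin with d- yet inflect differently (didaweka, tidurupbe), so the first letter is not what conditions the rule; the final letter is.
"lutodlib" ends in -b. The stems ending in -b (tidekmib → tidekmob, dibib → dibob) change the last vowel to 'o'.
The other patterns: stems ending in -w add -eka; stems ending in -e add the prefix ti-.
So lutodlib → lutodlob.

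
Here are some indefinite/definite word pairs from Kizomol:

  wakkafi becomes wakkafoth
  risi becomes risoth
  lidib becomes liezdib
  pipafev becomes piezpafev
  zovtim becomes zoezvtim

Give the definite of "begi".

begoth

wakkafi and lidib both have last vowel 'i' yet inflect differently (wakkafoth, liezdib), so the last vowel is not what conditions the rule; whether the stem ends in a vowel or a consonant is.
"begi" ends in a vowel. The stems ending in a vowel (wakkafi → wakkafoth, risi → risoth) drop the final letter and add -oth.
The other pattern: stems ending in a consonant insert -ez- after the first vowel.
So begi → begoth.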